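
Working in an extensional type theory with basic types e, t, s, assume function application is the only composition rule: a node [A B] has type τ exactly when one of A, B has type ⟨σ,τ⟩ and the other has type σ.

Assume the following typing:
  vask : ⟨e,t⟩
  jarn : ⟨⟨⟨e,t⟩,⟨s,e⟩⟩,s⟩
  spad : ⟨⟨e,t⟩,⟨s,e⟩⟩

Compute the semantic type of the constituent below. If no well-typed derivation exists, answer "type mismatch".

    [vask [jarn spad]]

[jarn spad]: jarn is ⟨⟨⟨e,t⟩,⟨s,e⟩⟩,s⟩, spad is ⟨⟨e,t⟩,⟨s,e⟩⟩; result s.
[vask [jarn spad]]: ⟨e,t⟩ and s cannot combine by function application — type clash.

type mismatch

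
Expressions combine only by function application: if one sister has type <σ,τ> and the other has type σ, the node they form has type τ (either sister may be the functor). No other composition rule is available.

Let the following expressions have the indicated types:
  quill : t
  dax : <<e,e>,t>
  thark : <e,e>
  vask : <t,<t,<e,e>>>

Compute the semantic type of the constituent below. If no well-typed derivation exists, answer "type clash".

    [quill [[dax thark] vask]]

[dax thark]: dax is <<e,e>,t>, thark is <e,e>; result t.
[[dax thark] vask]: vask is <t,<t,<e,e>>>, [dax thark] is t; result <t,<e,e>>.
[quill [[dax thark] vask]]: [[dax thark] vask] is <t,<e,e>>, quill is t; result <e,e>.

<e,e>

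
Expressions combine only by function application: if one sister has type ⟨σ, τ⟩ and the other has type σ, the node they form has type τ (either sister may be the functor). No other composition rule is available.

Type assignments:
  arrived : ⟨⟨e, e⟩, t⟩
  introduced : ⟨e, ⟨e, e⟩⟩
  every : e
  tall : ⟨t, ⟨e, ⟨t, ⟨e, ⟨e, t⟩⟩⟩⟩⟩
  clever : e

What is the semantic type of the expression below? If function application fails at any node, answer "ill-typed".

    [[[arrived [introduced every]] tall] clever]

[introduced every]: functor introduced : ⟨e, ⟨e, e⟩⟩, argument every : e; result ⟨e, e⟩.
[arrived [introduced every]]: functor arrived : ⟨⟨e, e⟩, t⟩, argument [introduced every] : ⟨e, e⟩; result t.
[[arrived [introduced every]] tall]: functor tall : ⟨t, ⟨e, ⟨t, ⟨e, ⟨e, t⟩⟩⟩⟩⟩, argument [arrived [introduced every]] : t; result ⟨e, ⟨t, ⟨e, ⟨e, t⟩⟩⟩⟩.
[[[arrived [introduced every]] tall] clever]: functor [[arrived [introduced every]] tall] : ⟨e, ⟨t, ⟨e, ⟨e, t⟩⟩⟩⟩, argument clever : e; result ⟨t, ⟨e, ⟨e, t⟩⟩⟩.

⟨t, ⟨e, ⟨e, t⟩⟩⟩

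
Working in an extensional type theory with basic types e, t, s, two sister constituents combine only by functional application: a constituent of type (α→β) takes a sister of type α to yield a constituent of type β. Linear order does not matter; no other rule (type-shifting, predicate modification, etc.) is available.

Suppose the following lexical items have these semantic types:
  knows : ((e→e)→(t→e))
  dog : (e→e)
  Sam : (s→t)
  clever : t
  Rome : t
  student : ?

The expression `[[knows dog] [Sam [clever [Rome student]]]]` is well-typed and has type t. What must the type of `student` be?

(t→(t→((s→t)→((t→e)→t))))

At [[knows dog] [Sam [clever [Rome student]]]] (required: t): [knows dog] is (t→e), which is not a function with range t; hence [Sam [clever [Rome student]]] is the functor — type ((t→e)→t).
At [Sam [clever [Rome student]]] (required: ((t→e)→t)): Sam is (s→t), which is not a function with range ((t→e)→t); hence [clever [Rome student]] is the functor — type ((s→t)→((t→e)→t)).
At [clever [Rome student]] (required: ((s→t)→((t→e)→t))): clever is t, which is not a function with range ((s→t)→((t→e)→t)); hence [Rome student] is the functor — type (t→((s→t)→((t→e)→t))).
At [Rome student] (required: (t→((s→t)→((t→e)→t)))): Rome is t, which is not a function with range (t→((s→t)→((t→e)→t))); hence student is the functor — type (t→(t→((s→t)→((t→e)→t)))).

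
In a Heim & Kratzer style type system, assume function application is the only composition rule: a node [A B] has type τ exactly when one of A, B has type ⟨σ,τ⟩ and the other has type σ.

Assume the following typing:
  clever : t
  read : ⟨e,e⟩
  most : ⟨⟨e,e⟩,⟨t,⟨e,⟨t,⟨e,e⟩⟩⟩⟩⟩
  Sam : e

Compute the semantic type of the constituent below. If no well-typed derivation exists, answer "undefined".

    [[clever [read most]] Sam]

⟨t,⟨e,e⟩⟩

[read most]: functor most : ⟨⟨e,e⟩,⟨t,⟨e,⟨t,⟨e,e⟩⟩⟩⟩⟩, argument read : ⟨e,e⟩; result ⟨t,⟨e,⟨t,⟨e,e⟩⟩⟩⟩.
[clever [read most]]: functor [read most] : ⟨t,⟨e,⟨t,⟨e,e⟩⟩⟩⟩, argument clever : t; result ⟨e,⟨t,⟨e,e⟩⟩⟩.
[[clever [read most]] Sam]: functor [clever [read most]] : ⟨e,⟨t,⟨e,e⟩⟩⟩, argument Sam : e; result ⟨t,⟨e,e⟩⟩.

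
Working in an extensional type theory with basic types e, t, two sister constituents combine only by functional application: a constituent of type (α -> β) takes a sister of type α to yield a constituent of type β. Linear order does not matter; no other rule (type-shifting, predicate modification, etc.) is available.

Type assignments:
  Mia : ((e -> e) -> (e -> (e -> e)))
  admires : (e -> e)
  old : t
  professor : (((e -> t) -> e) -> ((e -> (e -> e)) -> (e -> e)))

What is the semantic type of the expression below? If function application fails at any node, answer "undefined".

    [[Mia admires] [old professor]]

At [Mia admires], Mia : ((e -> e) -> (e -> (e -> e))) takes admires : (e -> e), giving (e -> (e -> e)).
[old professor]: t with (((e -> t) -> e) -> ((e -> (e -> e)) -> (e -> e))) — neither is a function whose domain matches the other; composition fails here.

undefined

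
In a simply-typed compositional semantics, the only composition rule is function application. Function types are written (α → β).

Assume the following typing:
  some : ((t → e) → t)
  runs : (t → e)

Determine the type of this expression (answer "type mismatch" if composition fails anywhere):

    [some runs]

[some runs] — some of type ((t → e) → t) combines with runs of type (t → e): type t.

t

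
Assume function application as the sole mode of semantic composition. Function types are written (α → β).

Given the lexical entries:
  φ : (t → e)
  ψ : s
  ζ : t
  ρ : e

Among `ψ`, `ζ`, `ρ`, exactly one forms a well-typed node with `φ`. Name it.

ψ : s — φ needs t; ψ needs nothing (atomic); neither fits.
ζ — combines: φ : (t → e) takes ζ : t as argument, giving e.
ρ : e — φ needs t; ρ needs nothing (atomic); neither fits.

ζ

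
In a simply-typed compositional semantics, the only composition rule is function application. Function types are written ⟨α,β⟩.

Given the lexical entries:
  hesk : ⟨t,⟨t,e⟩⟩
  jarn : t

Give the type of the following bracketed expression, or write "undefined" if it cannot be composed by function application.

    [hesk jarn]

At [hesk jarn], hesk : ⟨t,⟨t,e⟩⟩ takes jarn : t, giving ⟨t,e⟩.

⟨t,e⟩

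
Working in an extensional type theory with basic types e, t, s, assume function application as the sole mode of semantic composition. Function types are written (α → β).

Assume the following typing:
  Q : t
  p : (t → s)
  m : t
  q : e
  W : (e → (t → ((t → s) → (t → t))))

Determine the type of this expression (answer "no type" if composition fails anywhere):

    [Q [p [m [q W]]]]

[q W] — W of type (e → (t → ((t → s) → (t → t)))) combines with q of type e: type (t → ((t → s) → (t → t))).
[m [q W]] — [q W] of type (t → ((t → s) → (t → t))) combines with m of type t: type ((t → s) → (t → t)).
[p [m [q W]]] — [m [q W]] of type ((t → s) → (t → t)) combines with p of type (t → s): type (t → t).
[Q [p [m [q W]]]] — [p [m [q W]]] of type (t → t) combines with Q of type t: type t.

t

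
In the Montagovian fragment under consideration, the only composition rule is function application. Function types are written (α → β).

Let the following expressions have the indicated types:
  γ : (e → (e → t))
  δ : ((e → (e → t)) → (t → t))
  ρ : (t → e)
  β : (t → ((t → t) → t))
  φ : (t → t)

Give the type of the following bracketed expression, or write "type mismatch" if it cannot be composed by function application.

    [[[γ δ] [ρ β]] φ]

type mismatch

[γ δ]: δ is ((e → (e → t)) → (t → t)), γ is (e → (e → t)); result (t → t).
At [ρ β]: neither (t → e) nor (t → ((t → t) → t)) can take the other as argument; the node is ill-typed.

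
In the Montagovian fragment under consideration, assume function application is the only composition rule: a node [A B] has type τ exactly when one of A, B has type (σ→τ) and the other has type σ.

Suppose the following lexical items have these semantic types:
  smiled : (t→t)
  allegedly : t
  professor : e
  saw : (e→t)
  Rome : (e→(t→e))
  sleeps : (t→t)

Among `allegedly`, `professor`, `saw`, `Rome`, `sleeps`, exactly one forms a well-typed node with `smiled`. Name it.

allegedly — combines: smiled : (t→t) takes allegedly : t as argument, giving t.
professor : e — smiled needs t; professor needs nothing (atomic); neither fits.
saw : (e→t) — smiled needs t; saw needs e; neither fits.
Rome : (e→(t→e)) — smiled needs t; Rome needs e; neither fits.
sleeps : (t→t) — smiled needs t; sleeps needs t; neither fits.

allegedly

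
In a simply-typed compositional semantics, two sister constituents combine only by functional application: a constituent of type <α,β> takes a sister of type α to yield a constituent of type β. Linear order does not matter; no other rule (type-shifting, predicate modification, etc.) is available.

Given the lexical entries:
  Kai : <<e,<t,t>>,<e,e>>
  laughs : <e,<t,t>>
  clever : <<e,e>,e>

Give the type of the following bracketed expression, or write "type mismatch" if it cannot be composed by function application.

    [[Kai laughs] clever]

At [Kai laughs], Kai : <<e,<t,t>>,<e,e>> takes laughs : <e,<t,t>>, giving <e,e>.
At [[Kai laughs] clever], clever : <<e,e>,e> takes [Kai laughs] : <e,e>, giving e.

e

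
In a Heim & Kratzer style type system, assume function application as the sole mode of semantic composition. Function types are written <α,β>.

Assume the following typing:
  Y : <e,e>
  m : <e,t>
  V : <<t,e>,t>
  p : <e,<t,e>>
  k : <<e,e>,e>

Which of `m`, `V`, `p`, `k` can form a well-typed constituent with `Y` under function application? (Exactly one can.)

m : <e,t> — does not combine with Y.
V : <<t,e>,t> — does not combine with Y.
p : <e,<t,e>> — does not combine with Y.
k — combines: k : <<e,e>,e> takes Y : <e,e> as argument, giving e.

k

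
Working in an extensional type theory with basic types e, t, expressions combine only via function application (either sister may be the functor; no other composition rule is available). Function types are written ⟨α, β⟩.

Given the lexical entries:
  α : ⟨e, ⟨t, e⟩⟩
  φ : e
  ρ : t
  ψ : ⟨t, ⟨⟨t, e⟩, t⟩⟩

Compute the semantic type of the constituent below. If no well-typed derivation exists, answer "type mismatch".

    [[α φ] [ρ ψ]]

[α φ]: functor α : ⟨e, ⟨t, e⟩⟩, argument φ : e; result ⟨t, e⟩.
[ρ ψ]: functor ψ : ⟨t, ⟨⟨t, e⟩, t⟩⟩, argument ρ : t; result ⟨⟨t, e⟩, t⟩.
[[α φ] [ρ ψ]]: functor [ρ ψ] : ⟨⟨t, e⟩, t⟩, argument [α φ] : ⟨t, e⟩; result t.

t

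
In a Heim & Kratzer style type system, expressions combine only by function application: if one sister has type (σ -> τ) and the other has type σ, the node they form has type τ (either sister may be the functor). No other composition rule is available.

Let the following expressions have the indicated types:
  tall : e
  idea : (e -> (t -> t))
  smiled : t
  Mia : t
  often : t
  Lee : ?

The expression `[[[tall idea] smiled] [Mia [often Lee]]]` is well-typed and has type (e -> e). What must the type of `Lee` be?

(t -> (t -> (t -> (e -> e))))

At [[[tall idea] smiled] [Mia [often Lee]]] (required: (e -> e)): [[tall idea] smiled] is t, which is not a function with range (e -> e); hence [Mia [often Lee]] is the functor — type (t -> (e -> e)).
At [Mia [often Lee]] (required: (t -> (e -> e))): Mia is t, which is not a function with range (t -> (e -> e)); hence [often Lee] is the functor — type (t -> (t -> (e -> e))).
At [often Lee] (required: (t -> (t -> (e -> e)))): often is t, which is not a function with range (t -> (t -> (e -> e))); hence Lee is the functor — type (t -> (t -> (t -> (e -> e)))).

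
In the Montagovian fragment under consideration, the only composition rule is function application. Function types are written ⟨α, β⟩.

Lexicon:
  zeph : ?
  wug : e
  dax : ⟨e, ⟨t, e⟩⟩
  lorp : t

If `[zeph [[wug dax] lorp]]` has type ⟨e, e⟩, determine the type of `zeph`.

[zeph [[wug dax] lorp]] is required to be ⟨e, e⟩. [[wug dax] lorp] : e cannot yield ⟨e, e⟩ as functor, so zeph : ⟨e, ⟨e, e⟩⟩.

⟨e, ⟨e, e⟩⟩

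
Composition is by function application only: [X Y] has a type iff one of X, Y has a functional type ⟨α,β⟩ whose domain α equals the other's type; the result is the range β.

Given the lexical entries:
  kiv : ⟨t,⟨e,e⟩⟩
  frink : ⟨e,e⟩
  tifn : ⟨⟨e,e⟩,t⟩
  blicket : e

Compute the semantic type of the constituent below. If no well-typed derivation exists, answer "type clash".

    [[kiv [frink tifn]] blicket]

e

[frink tifn] — tifn of type ⟨⟨e,e⟩,t⟩ combines with frink of type ⟨e,e⟩: type t.
[kiv [frink tifn]] — kiv of type ⟨t,⟨e,e⟩⟩ combines with [frink tifn] of type t: type ⟨e,e⟩.
[[kiv [frink tifn]] blicket] — [kiv [frink tifn]] of type ⟨e,e⟩ combines with blicket of type e: type e.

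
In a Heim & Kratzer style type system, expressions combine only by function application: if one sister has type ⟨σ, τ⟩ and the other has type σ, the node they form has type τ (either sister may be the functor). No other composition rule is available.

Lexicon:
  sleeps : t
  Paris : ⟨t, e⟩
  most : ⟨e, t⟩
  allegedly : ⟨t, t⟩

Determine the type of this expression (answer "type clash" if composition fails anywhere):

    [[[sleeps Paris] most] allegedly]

t

[sleeps Paris]: Paris is ⟨t, e⟩, sleeps is t; result e.
[[sleeps Paris] most]: most is ⟨e, t⟩, [sleeps Paris] is e; result t.
[[[sleeps Paris] most] allegedly]: allegedly is ⟨t, t⟩, [[sleeps Paris] most] is t; result t.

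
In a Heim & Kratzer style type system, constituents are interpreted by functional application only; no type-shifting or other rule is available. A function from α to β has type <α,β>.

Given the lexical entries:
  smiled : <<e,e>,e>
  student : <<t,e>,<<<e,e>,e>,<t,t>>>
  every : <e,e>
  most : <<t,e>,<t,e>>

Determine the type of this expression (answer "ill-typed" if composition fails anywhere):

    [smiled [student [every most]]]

[every most]: <e,e> with <<t,e>,<t,e>> — neither is a function whose domain matches the other; composition fails here.

ill-typed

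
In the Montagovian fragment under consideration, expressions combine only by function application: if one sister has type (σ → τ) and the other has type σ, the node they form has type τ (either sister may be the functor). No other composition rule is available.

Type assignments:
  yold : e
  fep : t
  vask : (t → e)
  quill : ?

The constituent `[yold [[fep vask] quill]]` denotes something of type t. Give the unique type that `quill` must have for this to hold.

(e → (e → t))

[yold [[fep vask] quill]] is required to be t. yold : e cannot yield t as functor, so [[fep vask] quill] : (e → t).
[[fep vask] quill] is required to be (e → t). [fep vask] : e cannot yield (e → t) as functor, so quill : (e → (e → t)).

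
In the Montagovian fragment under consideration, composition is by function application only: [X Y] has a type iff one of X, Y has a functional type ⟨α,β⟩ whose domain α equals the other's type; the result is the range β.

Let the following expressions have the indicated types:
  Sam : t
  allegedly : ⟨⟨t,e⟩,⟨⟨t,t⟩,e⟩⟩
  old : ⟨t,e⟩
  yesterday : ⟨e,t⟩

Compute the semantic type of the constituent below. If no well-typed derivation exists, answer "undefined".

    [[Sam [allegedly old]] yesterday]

undefined

[allegedly old]: allegedly is ⟨⟨t,e⟩,⟨⟨t,t⟩,e⟩⟩, old is ⟨t,e⟩; result ⟨⟨t,t⟩,e⟩.
[Sam [allegedly old]]: t with ⟨⟨t,t⟩,e⟩ — neither is a function whose domain matches the other; composition fails here.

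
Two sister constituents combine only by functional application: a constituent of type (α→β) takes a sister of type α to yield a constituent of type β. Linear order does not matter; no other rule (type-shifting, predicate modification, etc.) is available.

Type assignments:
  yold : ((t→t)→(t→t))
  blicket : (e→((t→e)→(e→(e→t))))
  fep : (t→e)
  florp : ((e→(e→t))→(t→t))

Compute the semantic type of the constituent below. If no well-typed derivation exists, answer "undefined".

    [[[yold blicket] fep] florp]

undefined

[yold blicket]: ((t→t)→(t→t)) and (e→((t→e)→(e→(e→t)))) cannot combine by function application — type clash.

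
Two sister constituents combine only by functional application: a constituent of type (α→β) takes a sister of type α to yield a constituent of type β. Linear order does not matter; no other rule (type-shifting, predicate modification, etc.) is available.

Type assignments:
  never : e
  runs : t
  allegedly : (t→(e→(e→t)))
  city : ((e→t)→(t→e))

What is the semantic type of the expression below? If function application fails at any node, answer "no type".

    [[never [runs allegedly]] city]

(t→e)

[runs allegedly] — allegedly of type (t→(e→(e→t))) combines with runs of type t: type (e→(e→t)).
[never [runs allegedly]] — [runs allegedly] of type (e→(e→t)) combines with never of type e: type (e→t).
[[never [runs allegedly]] city] — city of type ((e→t)→(t→e)) combines with [never [runs allegedly]] of type (e→t): type (t→e).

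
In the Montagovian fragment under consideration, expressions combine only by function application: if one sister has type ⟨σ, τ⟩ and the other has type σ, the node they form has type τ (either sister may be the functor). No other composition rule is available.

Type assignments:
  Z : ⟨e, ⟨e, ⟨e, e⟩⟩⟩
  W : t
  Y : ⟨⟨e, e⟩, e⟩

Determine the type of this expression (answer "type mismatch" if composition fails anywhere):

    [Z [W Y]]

type mismatch

[W Y]: t and ⟨⟨e, e⟩, e⟩ cannot combine by function application — type clash.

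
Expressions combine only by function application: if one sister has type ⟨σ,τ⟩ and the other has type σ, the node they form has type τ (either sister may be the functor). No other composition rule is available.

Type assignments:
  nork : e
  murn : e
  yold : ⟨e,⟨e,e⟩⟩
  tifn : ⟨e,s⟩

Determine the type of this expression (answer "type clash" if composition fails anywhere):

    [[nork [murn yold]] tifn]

s

[murn yold]: ⟨e,⟨e,e⟩⟩ applied to e yields ⟨e,e⟩.
[nork [murn yold]]: ⟨e,e⟩ applied to e yields e.
[[nork [murn yold]] tifn]: ⟨e,s⟩ applied to e yields s.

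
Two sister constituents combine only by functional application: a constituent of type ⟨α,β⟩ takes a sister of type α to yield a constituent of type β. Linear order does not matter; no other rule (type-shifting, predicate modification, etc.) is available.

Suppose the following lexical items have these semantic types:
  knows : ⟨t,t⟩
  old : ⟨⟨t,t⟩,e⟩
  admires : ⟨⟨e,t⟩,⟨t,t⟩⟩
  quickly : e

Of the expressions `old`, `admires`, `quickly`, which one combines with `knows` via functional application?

old — combines: old : ⟨⟨t,t⟩,e⟩ takes knows : ⟨t,t⟩ as argument, giving e.
admires : ⟨⟨e,t⟩,⟨t,t⟩⟩ — neither side's domain matches the other.
quickly : e — neither side's domain matches the other.

old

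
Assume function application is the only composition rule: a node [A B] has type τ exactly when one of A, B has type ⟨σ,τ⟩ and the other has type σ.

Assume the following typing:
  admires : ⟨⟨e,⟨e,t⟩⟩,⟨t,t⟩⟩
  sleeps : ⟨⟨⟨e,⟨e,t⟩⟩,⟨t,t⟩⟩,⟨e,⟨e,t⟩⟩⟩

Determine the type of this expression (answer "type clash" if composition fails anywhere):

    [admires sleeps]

[admires sleeps]: sleeps is ⟨⟨⟨e,⟨e,t⟩⟩,⟨t,t⟩⟩,⟨e,⟨e,t⟩⟩⟩, admires is ⟨⟨e,⟨e,t⟩⟩,⟨t,t⟩⟩; result ⟨e,⟨e,t⟩⟩.

⟨e,⟨e,t⟩⟩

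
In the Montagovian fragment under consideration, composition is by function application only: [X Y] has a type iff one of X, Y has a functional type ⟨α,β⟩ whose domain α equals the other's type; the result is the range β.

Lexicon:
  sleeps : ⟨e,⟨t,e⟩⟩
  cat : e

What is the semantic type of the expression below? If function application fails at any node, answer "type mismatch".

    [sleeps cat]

[sleeps cat]: functor sleeps : ⟨e,⟨t,e⟩⟩, argument cat : e; result ⟨t,e⟩.

⟨t,e⟩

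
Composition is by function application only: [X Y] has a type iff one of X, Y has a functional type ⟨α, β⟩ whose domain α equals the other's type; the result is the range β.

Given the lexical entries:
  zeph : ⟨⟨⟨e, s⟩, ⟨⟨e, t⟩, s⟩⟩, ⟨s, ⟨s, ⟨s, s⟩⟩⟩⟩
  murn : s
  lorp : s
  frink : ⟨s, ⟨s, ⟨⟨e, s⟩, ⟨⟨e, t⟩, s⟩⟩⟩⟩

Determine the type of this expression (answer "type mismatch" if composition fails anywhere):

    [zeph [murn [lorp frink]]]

⟨s, ⟨s, ⟨s, s⟩⟩⟩

[lorp frink] — frink of type ⟨s, ⟨s, ⟨⟨e, s⟩, ⟨⟨e, t⟩, s⟩⟩⟩⟩ combines with lorp of type s: type ⟨s, ⟨⟨e, s⟩, ⟨⟨e, t⟩, s⟩⟩⟩.
[murn [lorp frink]] — [lorp frink] of type ⟨s, ⟨⟨e, s⟩, ⟨⟨e, t⟩, s⟩⟩⟩ combines with murn of type s: type ⟨⟨e, s⟩, ⟨⟨e, t⟩, s⟩⟩.
[zeph [murn [lorp frink]]] — zeph of type ⟨⟨⟨e, s⟩, ⟨⟨e, t⟩, s⟩⟩, ⟨s, ⟨s, ⟨s, s⟩⟩⟩⟩ combines with [murn [lorp frink]] of type ⟨⟨e, s⟩, ⟨⟨e, t⟩, s⟩⟩: type ⟨s, ⟨s, ⟨s, s⟩⟩⟩.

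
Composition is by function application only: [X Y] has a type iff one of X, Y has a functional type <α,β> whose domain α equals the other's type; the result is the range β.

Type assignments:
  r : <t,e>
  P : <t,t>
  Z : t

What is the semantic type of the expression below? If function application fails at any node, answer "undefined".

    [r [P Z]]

e

[P Z]: P is <t,t>, Z is t; result t.
[r [P Z]]: r is <t,e>, [P Z] is t; result e.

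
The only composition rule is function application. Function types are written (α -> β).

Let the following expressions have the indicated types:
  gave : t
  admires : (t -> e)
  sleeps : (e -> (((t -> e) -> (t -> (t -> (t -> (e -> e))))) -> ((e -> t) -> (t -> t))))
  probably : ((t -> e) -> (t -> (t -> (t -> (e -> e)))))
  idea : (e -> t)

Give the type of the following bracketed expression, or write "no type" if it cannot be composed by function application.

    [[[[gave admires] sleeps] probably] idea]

[gave admires]: admires is (t -> e), gave is t; result e.
[[gave admires] sleeps]: sleeps is (e -> (((t -> e) -> (t -> (t -> (t -> (e -> e))))) -> ((e -> t) -> (t -> t)))), [gave admires] is e; result (((t -> e) -> (t -> (t -> (t -> (e -> e))))) -> ((e -> t) -> (t -> t))).
[[[gave admires] sleeps] probably]: [[gave admires] sleeps] is (((t -> e) -> (t -> (t -> (t -> (e -> e))))) -> ((e -> t) -> (t -> t))), probably is ((t -> e) -> (t -> (t -> (t -> (e -> e))))); result ((e -> t) -> (t -> t)).
[[[[gave admires] sleeps] probably] idea]: [[[gave admires] sleeps] probably] is ((e -> t) -> (t -> t)), idea is (e -> t); result (t -> t).

(t -> t)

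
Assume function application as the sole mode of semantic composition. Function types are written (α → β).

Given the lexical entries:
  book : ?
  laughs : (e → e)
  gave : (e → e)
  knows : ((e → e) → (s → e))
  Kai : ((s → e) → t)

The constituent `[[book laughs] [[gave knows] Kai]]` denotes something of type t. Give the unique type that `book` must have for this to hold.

((e → e) → (t → t))

At [[book laughs] [[gave knows] Kai]] (required: t): [[gave knows] Kai] is t, which is not a function with range t; hence [book laughs] is the functor — type (t → t).
At [book laughs] (required: (t → t)): laughs is (e → e), which is not a function with range (t → t); hence book is the functor — type ((e → e) → (t → t)).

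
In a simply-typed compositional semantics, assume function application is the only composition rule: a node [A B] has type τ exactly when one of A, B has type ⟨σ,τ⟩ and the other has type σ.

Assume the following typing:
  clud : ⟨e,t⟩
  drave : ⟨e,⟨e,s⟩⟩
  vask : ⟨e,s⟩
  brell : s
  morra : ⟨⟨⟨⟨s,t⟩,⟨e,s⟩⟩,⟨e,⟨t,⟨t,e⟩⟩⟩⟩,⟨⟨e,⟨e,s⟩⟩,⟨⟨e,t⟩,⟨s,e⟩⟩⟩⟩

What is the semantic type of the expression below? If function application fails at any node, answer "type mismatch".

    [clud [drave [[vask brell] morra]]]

[vask brell]: ⟨e,s⟩ and s cannot combine by function application — type clash.

type mismatch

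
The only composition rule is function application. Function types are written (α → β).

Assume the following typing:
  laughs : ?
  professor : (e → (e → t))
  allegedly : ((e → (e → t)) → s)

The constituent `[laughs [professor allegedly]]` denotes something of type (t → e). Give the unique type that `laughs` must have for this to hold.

[laughs [professor allegedly]] must have type (t → e). The sister [professor allegedly] has type s; that is not a function onto (t → e), so laughs must be the functor, of type (s → (t → e)).

(s → (t → e))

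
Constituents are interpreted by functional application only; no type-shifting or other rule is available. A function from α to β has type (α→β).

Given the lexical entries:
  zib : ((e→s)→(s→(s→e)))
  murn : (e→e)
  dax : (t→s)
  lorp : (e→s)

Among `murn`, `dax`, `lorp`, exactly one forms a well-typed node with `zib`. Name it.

murn : (e→e) — zib needs (e→s); murn needs e; neither fits.
dax : (t→s) — zib needs (e→s); dax needs t; neither fits.
lorp — combines: zib : ((e→s)→(s→(s→e))) takes lorp : (e→s) as argument, giving (s→(s→e)).

lorp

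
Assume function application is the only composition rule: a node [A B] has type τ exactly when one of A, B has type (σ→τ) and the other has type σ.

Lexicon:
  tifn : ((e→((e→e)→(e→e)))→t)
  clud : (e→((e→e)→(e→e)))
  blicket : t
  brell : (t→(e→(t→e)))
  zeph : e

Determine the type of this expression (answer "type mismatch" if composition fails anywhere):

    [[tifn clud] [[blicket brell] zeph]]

At [tifn clud], tifn : ((e→((e→e)→(e→e)))→t) takes clud : (e→((e→e)→(e→e))), giving t.
At [blicket brell], brell : (t→(e→(t→e))) takes blicket : t, giving (e→(t→e)).
At [[blicket brell] zeph], [blicket brell] : (e→(t→e)) takes zeph : e, giving (t→e).
At [[tifn clud] [[blicket brell] zeph]], [[blicket brell] zeph] : (t→e) takes [tifn clud] : t, giving e.

e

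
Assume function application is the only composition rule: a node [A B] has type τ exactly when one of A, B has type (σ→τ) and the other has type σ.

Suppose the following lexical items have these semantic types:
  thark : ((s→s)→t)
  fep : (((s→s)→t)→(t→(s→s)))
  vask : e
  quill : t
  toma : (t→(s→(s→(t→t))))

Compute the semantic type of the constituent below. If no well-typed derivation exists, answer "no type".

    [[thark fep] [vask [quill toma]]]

[thark fep]: fep is (((s→s)→t)→(t→(s→s))), thark is ((s→s)→t); result (t→(s→s)).
[quill toma]: toma is (t→(s→(s→(t→t)))), quill is t; result (s→(s→(t→t))).
At [vask [quill toma]]: neither e nor (s→(s→(t→t))) can take the other as argument; the node is ill-typed.

no type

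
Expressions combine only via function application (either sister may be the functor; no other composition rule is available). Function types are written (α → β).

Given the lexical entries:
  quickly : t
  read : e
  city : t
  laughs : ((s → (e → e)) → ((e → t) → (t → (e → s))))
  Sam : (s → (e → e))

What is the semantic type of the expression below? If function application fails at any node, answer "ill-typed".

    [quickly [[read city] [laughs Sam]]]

At [read city]: neither e nor t can take the other as argument; the node is ill-typed.

ill-typed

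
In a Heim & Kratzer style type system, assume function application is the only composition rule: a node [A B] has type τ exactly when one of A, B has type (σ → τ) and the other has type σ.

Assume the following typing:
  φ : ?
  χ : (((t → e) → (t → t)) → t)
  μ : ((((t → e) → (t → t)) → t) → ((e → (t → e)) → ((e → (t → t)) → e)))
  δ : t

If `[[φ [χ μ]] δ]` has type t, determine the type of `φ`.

[[φ [χ μ]] δ] must have type t. The sister δ has type t; that is not a function onto t, so [φ [χ μ]] must be the functor, of type (t → t).
[φ [χ μ]] must have type (t → t). The sister [χ μ] has type ((e → (t → e)) → ((e → (t → t)) → e)); that is not a function onto (t → t), so φ must be the functor, of type (((e → (t → e)) → ((e → (t → t)) → e)) → (t → t)).

(((e → (t → e)) → ((e → (t → t)) → e)) → (t → t))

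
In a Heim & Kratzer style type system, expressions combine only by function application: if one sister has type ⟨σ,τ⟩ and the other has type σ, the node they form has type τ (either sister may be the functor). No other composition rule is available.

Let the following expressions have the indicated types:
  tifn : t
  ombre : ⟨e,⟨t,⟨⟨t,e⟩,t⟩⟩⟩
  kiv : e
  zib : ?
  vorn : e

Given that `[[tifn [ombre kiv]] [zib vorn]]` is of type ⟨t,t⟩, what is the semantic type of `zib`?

At [[tifn [ombre kiv]] [zib vorn]] (required: ⟨t,t⟩): [tifn [ombre kiv]] is ⟨⟨t,e⟩,t⟩, which is not a function with range ⟨t,t⟩; hence [zib vorn] is the functor — type ⟨⟨⟨t,e⟩,t⟩,⟨t,t⟩⟩.
At [zib vorn] (required: ⟨⟨⟨t,e⟩,t⟩,⟨t,t⟩⟩): vorn is e, which is not a function with range ⟨⟨⟨t,e⟩,t⟩,⟨t,t⟩⟩; hence zib is the functor — type ⟨e,⟨⟨⟨t,e⟩,t⟩,⟨t,t⟩⟩⟩.

⟨e,⟨⟨⟨t,e⟩,t⟩,⟨t,t⟩⟩⟩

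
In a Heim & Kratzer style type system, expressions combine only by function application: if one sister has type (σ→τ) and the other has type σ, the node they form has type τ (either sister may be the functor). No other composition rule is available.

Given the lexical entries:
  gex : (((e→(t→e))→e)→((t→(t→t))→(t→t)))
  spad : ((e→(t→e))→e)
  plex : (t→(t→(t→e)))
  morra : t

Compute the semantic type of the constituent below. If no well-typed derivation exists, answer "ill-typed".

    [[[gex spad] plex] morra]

[gex spad]: (((e→(t→e))→e)→((t→(t→t))→(t→t))) applied to ((e→(t→e))→e) yields ((t→(t→t))→(t→t)).
At [[gex spad] plex]: neither ((t→(t→t))→(t→t)) nor (t→(t→(t→e))) can take the other as argument; the node is ill-typed.

ill-typed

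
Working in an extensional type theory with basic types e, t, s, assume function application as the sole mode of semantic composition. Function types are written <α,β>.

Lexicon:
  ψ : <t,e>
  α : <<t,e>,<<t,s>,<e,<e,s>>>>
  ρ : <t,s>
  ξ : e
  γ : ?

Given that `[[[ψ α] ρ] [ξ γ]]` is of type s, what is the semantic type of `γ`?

[[[ψ α] ρ] [ξ γ]] is required to be s. [[ψ α] ρ] : <e,<e,s>> cannot yield s as functor, so [ξ γ] : <<e,<e,s>>,s>.
[ξ γ] is required to be <<e,<e,s>>,s>. ξ : e cannot yield <<e,<e,s>>,s> as functor, so γ : <e,<<e,<e,s>>,s>>.

<e,<<e,<e,s>>,s>>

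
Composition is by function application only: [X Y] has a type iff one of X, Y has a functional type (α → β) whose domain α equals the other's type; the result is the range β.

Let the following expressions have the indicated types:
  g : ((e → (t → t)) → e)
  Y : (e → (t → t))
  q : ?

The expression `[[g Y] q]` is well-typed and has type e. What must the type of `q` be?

[[g Y] q] must have type e. The sister [g Y] has type e; that is not a function onto e, so q must be the functor, of type (e → e).

(e → e)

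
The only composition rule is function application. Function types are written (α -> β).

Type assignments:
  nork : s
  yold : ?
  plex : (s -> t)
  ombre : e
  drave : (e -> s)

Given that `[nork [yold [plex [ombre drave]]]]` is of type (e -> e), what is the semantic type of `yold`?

(t -> (s -> (e -> e)))

At [nork [yold [plex [ombre drave]]]] (required: (e -> e)): nork is s, which is not a function with range (e -> e); hence [yold [plex [ombre drave]]] is the functor — type (s -> (e -> e)).
At [yold [plex [ombre drave]]] (required: (s -> (e -> e))): [plex [ombre drave]] is t, which is not a function with range (s -> (e -> e)); hence yold is the functor — type (t -> (s -> (e -> e))).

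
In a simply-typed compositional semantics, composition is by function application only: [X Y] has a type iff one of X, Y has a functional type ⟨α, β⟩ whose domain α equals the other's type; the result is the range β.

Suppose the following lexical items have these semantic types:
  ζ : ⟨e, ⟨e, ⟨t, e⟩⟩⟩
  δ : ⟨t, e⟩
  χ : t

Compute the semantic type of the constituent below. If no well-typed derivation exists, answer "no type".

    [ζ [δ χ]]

[δ χ]: δ is ⟨t, e⟩, χ is t; result e.
[ζ [δ χ]]: ζ is ⟨e, ⟨e, ⟨t, e⟩⟩⟩, [δ χ] is e; result ⟨e, ⟨t, e⟩⟩.

⟨e, ⟨t, e⟩⟩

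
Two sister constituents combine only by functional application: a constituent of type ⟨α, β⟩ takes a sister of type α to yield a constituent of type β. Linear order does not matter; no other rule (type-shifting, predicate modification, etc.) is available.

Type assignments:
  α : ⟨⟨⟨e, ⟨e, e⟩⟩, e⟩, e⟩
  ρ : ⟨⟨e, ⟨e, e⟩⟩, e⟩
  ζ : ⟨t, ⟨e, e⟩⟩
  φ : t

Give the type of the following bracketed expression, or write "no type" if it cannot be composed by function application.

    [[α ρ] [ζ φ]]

e

[α ρ]: α is ⟨⟨⟨e, ⟨e, e⟩⟩, e⟩, e⟩, ρ is ⟨⟨e, ⟨e, e⟩⟩, e⟩; result e.
[ζ φ]: ζ is ⟨t, ⟨e, e⟩⟩, φ is t; result ⟨e, e⟩.
[[α ρ] [ζ φ]]: [ζ φ] is ⟨e, e⟩, [α ρ] is e; result e.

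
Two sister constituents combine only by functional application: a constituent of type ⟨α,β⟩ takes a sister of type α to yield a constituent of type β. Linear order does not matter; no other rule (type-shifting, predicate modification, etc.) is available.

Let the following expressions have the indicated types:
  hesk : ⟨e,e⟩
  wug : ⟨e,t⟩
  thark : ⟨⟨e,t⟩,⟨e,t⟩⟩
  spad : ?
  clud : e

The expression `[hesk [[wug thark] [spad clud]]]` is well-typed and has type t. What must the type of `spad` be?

At [hesk [[wug thark] [spad clud]]] (required: t): hesk is ⟨e,e⟩, which is not a function with range t; hence [[wug thark] [spad clud]] is the functor — type ⟨⟨e,e⟩,t⟩.
At [[wug thark] [spad clud]] (required: ⟨⟨e,e⟩,t⟩): [wug thark] is ⟨e,t⟩, which is not a function with range ⟨⟨e,e⟩,t⟩; hence [spad clud] is the functor — type ⟨⟨e,t⟩,⟨⟨e,e⟩,t⟩⟩.
At [spad clud] (required: ⟨⟨e,t⟩,⟨⟨e,e⟩,t⟩⟩): clud is e, which is not a function with range ⟨⟨e,t⟩,⟨⟨e,e⟩,t⟩⟩; hence spad is the functor — type ⟨e,⟨⟨e,t⟩,⟨⟨e,e⟩,t⟩⟩⟩.

⟨e,⟨⟨e,t⟩,⟨⟨e,e⟩,t⟩⟩⟩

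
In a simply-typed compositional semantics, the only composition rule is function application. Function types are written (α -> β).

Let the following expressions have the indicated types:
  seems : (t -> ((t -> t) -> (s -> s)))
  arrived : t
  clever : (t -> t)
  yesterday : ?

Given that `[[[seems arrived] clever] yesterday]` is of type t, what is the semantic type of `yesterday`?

((s -> s) -> t)

For [[[seems arrived] clever] yesterday] to have type t with [[seems arrived] clever] of type (s -> s), yesterday must be the function: yesterday : ((s -> s) -> t).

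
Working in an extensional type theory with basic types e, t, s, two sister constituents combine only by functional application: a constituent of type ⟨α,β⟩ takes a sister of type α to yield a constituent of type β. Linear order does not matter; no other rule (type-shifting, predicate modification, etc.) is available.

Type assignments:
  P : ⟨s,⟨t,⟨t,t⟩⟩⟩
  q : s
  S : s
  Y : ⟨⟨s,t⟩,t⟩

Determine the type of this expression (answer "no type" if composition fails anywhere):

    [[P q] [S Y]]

At [P q], P : ⟨s,⟨t,⟨t,t⟩⟩⟩ takes q : s, giving ⟨t,⟨t,t⟩⟩.
[S Y]: s with ⟨⟨s,t⟩,t⟩ — neither is a function whose domain matches the other; composition fails here.

no type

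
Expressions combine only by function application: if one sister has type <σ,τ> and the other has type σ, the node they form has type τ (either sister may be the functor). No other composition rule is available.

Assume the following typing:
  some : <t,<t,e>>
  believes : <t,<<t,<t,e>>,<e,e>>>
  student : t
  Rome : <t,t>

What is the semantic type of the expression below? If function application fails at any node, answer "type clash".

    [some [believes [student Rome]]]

<e,e>

[student Rome]: functor Rome : <t,t>, argument student : t; result t.
[believes [student Rome]]: functor believes : <t,<<t,<t,e>>,<e,e>>>, argument [student Rome] : t; result <<t,<t,e>>,<e,e>>.
[some [believes [student Rome]]]: functor [believes [student Rome]] : <<t,<t,e>>,<e,e>>, argument some : <t,<t,e>>; result <e,e>.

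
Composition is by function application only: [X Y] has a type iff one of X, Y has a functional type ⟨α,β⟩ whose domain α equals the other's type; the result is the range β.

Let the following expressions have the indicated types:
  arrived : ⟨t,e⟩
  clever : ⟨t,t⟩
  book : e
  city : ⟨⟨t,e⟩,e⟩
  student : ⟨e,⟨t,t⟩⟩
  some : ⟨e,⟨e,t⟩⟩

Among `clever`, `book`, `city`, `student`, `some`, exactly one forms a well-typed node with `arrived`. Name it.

clever : ⟨t,t⟩ — does not combine with arrived.
book : e — does not combine with arrived.
city — combines: city : ⟨⟨t,e⟩,e⟩ takes arrived : ⟨t,e⟩ as argument, giving e.
student : ⟨e,⟨t,t⟩⟩ — does not combine with arrived.
some : ⟨e,⟨e,t⟩⟩ — does not combine with arrived.

city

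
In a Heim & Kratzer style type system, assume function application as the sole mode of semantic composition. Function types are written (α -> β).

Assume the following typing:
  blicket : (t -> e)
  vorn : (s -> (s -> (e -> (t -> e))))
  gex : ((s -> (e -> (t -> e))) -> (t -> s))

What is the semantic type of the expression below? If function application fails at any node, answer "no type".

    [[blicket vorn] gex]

no type

[blicket vorn]: (t -> e) and (s -> (s -> (e -> (t -> e)))) cannot combine by function application — type clash.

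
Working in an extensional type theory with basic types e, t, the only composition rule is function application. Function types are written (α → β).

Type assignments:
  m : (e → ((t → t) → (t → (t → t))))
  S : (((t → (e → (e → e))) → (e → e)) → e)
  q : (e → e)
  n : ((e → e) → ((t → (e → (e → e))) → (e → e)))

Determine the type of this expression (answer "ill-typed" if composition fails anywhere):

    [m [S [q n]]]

((t → t) → (t → (t → t)))

[q n]: ((e → e) → ((t → (e → (e → e))) → (e → e))) applied to (e → e) yields ((t → (e → (e → e))) → (e → e)).
[S [q n]]: (((t → (e → (e → e))) → (e → e)) → e) applied to ((t → (e → (e → e))) → (e → e)) yields e.
[m [S [q n]]]: (e → ((t → t) → (t → (t → t)))) applied to e yields ((t → t) → (t → (t → t))).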